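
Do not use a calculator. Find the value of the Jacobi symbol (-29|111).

First reduce: -29 ≡ 82 (mod 111).
Pull out 2: since 111 ≡ 7 (mod 8), (2/111) = +1.
Reciprocity: 41 ≡ 1 and 111 ≡ 3 (mod 4), so (41/111) = +(111/41).
Reduce top mod 41: now compute (29/41).
Reciprocity: 29 ≡ 1 and 41 ≡ 1 (mod 4), so (29/41) = +(41/29).
Reduce top mod 29: now compute (12/29).
Pull out 2^2: since 29 ≡ 5 (mod 8), (2/29) = -1, so (2/29)^2 = +1.
Reciprocity: 3 ≡ 3 and 29 ≡ 1 (mod 4), so (3/29) = +(29/3).
Reduce top mod 3: now compute (2/3).
Pull out 2: since 3 ≡ 3 (mod 8), (2/3) = -1.
Reached (1/3) = 1. Collecting the sign flips along the way, the symbol is -1.

-1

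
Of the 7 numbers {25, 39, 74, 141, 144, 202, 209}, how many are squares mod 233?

5

(25/233) = +1 → QR.
(39/233) = -1 → non-residue.
(74/233) = +1 → QR.
(141/233) = +1 → QR.
(144/233) = +1 → QR.
(202/233) = +1 → QR.
(209/233) = -1 → non-residue.
Total quadratic residues among the 7: 5.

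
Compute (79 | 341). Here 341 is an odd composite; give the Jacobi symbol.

Reciprocity: 79 ≡ 3 and 341 ≡ 1 (mod 4), so (79/341) = +(341/79).
Reduce top mod 79: now compute (25/79).
Reciprocity: 25 ≡ 1 and 79 ≡ 3 (mod 4), so (25/79) = +(79/25).
Reduce top mod 25: now compute (4/25).
Pull out 2^2: since 25 ≡ 1 (mod 8), (2/25) = +1, so (2/25)^2 = +1.
Reached (1/25) = 1. Collecting the sign flips along the way, the symbol is +1.

1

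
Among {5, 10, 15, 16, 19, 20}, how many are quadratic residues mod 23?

(5/23) = -1 → non-residue.
(10/23) = -1 → non-residue.
(15/23) = -1 → non-residue.
(16/23) = +1 → QR.
(19/23) = -1 → non-residue.
(20/23) = -1 → non-residue.
Total quadratic residues among the 6: 1.

1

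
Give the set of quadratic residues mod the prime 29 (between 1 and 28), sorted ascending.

1,4,5,6,7,9,13,16,20,22,23,24,25,28

Square k = 1,…,14 (k and 29−k give the same square):
1²=1, 2²=4, 3²=9, 4²=16, 5²=25, 6²≡7, 7²≡20, 8²≡6, 9²≡23, 10²≡13, 11²≡5, 12²≡28, 13²≡24, 14²≡22 (mod 29).
So the quadratic residues mod 29 are {1, 4, 5, 6, 7, 9, 13, 16, 20, 22, 23, 24, 25, 28}.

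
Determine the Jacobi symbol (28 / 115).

1

Pull out 2^2: since 115 ≡ 3 (mod 8), (2/115) = -1, so (2/115)^2 = +1.
Reciprocity: 7 ≡ 3 and 115 ≡ 3 (mod 4), so (7/115) = −(115/7).
Reduce top mod 7: now compute (3/7).
Reciprocity: 3 ≡ 3 and 7 ≡ 3 (mod 4), so (3/7) = −(7/3).
Reduce top mod 3: now compute (1/3).
Reached (1/3) = 1. Collecting the sign flips along the way, the symbol is +1.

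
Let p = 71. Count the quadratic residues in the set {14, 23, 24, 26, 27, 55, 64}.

(14/71) = -1 → non-residue.
(23/71) = -1 → non-residue.
(24/71) = +1 → QR.
(26/71) = -1 → non-residue.
(27/71) = +1 → QR.
(55/71) = -1 → non-residue.
(64/71) = +1 → QR.
Total quadratic residues among the 7: 3.

3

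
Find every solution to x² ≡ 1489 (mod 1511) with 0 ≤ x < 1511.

296, 1215

Since 1511 ≡ 3 (mod 4), a square root of 1489 is 1489^((1511+1)/4) = 1489^378 mod 1511.
Repeated squaring: 1489^2≡484, 1489^4≡51, 1489^8≡1090, 1489^16≡454, 1489^32≡620, 1489^64≡606, 1489^128≡63, 1489^256≡947 (mod 1511).
1489^378 = 1489^(256+64+32+16+8+2) ≡ 1215 (mod 1511).
Check: 1215² = 1476225 ≡ 1489 (mod 1511). The two roots are 296 and 1215.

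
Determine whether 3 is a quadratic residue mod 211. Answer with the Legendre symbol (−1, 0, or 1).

-1

Reciprocity: 3 ≡ 3 and 211 ≡ 3 (mod 4), so (3/211) = −(211/3).
Reduce top mod 3: now compute (1/3).
Reached (1/3) = 1. Collecting the sign flips along the way, the symbol is -1.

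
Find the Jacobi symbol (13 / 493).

Reciprocity: 13 ≡ 1 and 493 ≡ 1 (mod 4), so (13/493) = +(493/13).
Reduce top mod 13: now compute (12/13).
Pull out 2^2: since 13 ≡ 5 (mod 8), (2/13) = -1, so (2/13)^2 = +1.
Reciprocity: 3 ≡ 3 and 13 ≡ 1 (mod 4), so (3/13) = +(13/3).
Reduce top mod 3: now compute (1/3).
Reached (1/3) = 1. Collecting the sign flips along the way, the symbol is +1.

1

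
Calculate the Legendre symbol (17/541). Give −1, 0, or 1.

-1

Reciprocity: 17 ≡ 1 and 541 ≡ 1 (mod 4), so (17/541) = +(541/17).
Reduce top mod 17: now compute (14/17).
Pull out 2: since 17 ≡ 1 (mod 8), (2/17) = +1.
Reciprocity: 7 ≡ 3 and 17 ≡ 1 (mod 4), so (7/17) = +(17/7).
Reduce top mod 7: now compute (3/7).
Reciprocity: 3 ≡ 3 and 7 ≡ 3 (mod 4), so (3/7) = −(7/3).
Reduce top mod 3: now compute (1/3).
Reached (1/3) = 1. Collecting the sign flips along the way, the symbol is -1.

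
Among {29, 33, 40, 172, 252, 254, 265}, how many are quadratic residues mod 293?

4

(29/293) = -1 → non-residue.
(33/293) = +1 → QR.
(40/293) = +1 → QR.
(172/293) = +1 → QR.
(252/293) = -1 → non-residue.
(254/293) = +1 → QR.
(265/293) = -1 → non-residue.
Total quadratic residues among the 7: 4.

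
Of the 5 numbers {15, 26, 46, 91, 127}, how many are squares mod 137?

1

(15/137) = +1 → QR.
(26/137) = -1 → non-residue.
(46/137) = -1 → non-residue.
(91/137) = -1 → non-residue.
(127/137) = -1 → non-residue.
Total quadratic residues among the 5: 1.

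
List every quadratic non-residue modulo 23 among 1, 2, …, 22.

5 7 10 11 14 15 17 19 20 21 22

Square k = 1,…,11 (k and 23−k give the same square):
1²=1, 2²=4, 3²=9, 4²=16, 5²≡2, 6²≡13, 7²≡3, 8²≡18, 9²≡12, 10²≡8, 11²≡6 (mod 23).
The residues are {1, 2, 3, 4, 6, 8, 9, 12, 13, 16, 18}; the non-residues are the remaining 11 nonzero classes.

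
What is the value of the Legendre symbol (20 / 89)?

1

Pull out 2^2: since 89 ≡ 1 (mod 8), (2/89) = +1, so (2/89)^2 = +1.
Reciprocity: 5 ≡ 1 and 89 ≡ 1 (mod 4), so (5/89) = +(89/5).
Reduce top mod 5: now compute (4/5).
Pull out 2^2: since 5 ≡ 5 (mod 8), (2/5) = -1, so (2/5)^2 = +1.
Reached (1/5) = 1. Collecting the sign flips along the way, the symbol is +1.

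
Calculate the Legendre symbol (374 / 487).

Euler's criterion: (374/487) ≡ 374^243 (mod 487).
374^2 ≡ 107 (mod 487)
374^4 ≡ 248 (mod 487)
374^8 ≡ 142 (mod 487)
374^16 ≡ 197 (mod 487)
374^32 ≡ 336 (mod 487)
374^64 ≡ 399 (mod 487)
374^128 ≡ 439 (mod 487)
374^243 = 374^(128+64+32+16+2+1) ≡ 1 (mod 487).
Result is 1, so (374/487) = 1.

1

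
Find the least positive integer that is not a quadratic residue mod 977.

3

(2/977) = +1, so 2 is a residue.
(3/977) = −1, so 3 is the smallest positive non-residue mod 977.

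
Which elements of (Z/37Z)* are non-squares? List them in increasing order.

2 5 6 8 13 14 15 17 18 19 20 22 23 24 29 31 32 35

Square k = 1,…,18 (k and 37−k give the same square):
1²=1, 2²=4, 3²=9, 4²=16, 5²=25, 6²=36, 7²≡12, 8²≡27, 9²≡7, 10²≡26, 11²≡10, 12²≡33, 13²≡21, 14²≡11, 15²≡3, 16²≡34, 17²≡30, 18²≡28 (mod 37).
The residues are {1, 3, 4, 7, 9, 10, 11, 12, 16, 21, 25, 26, 27, 28, 30, 33, 34, 36}; the non-residues are the remaining 18 nonzero classes.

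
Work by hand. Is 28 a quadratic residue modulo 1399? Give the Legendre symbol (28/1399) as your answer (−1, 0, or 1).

1

Pull out 2^2: since 1399 ≡ 7 (mod 8), (2/1399) = +1, so (2/1399)^2 = +1.
Reciprocity: 7 ≡ 3 and 1399 ≡ 3 (mod 4), so (7/1399) = −(1399/7).
Reduce top mod 7: now compute (6/7).
Pull out 2: since 7 ≡ 7 (mod 8), (2/7) = +1.
Reciprocity: 3 ≡ 3 and 7 ≡ 3 (mod 4), so (3/7) = −(7/3).
Reduce top mod 3: now compute (1/3).
Reached (1/3) = 1. Collecting the sign flips along the way, the symbol is +1.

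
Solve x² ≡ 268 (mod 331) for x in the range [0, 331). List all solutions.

Since 331 ≡ 3 (mod 4), a square root of 268 is 268^((331+1)/4) = 268^83 mod 331.
Repeated squaring: 268^2≡328, 268^4≡9, 268^8≡81, 268^16≡272, 268^32≡171, 268^64≡113 (mod 331).
268^83 = 268^(64+16+2+1) ≡ 54 (mod 331).
Check: 54² = 2916 ≡ 268 (mod 331). The two roots are 54 and 277.

54, 277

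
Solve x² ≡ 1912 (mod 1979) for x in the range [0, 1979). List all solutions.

Since 1979 ≡ 3 (mod 4), a square root of 1912 is 1912^((1979+1)/4) = 1912^495 mod 1979.
Repeated squaring: 1912^2≡531, 1912^4≡943, 1912^8≡678, 1912^16≡556, 1912^32≡412, 1912^64≡1529, 1912^128≡642, 1912^256≡532 (mod 1979).
1912^495 = 1912^(256+128+64+32+8+4+2+1) ≡ 380 (mod 1979).
Check: 380² = 144400 ≡ 1912 (mod 1979). The two roots are 380 and 1599.

380, 1599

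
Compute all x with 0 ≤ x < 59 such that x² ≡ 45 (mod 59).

24, 35

Since 59 ≡ 3 (mod 4), a square root of 45 is 45^((59+1)/4) = 45^15 mod 59.
Repeated squaring: 45^2≡19, 45^4≡7, 45^8≡49 (mod 59).
45^15 = 45^(8+4+2+1) ≡ 35 (mod 59).
Check: 35² = 1225 ≡ 45 (mod 59). The two roots are 24 and 35.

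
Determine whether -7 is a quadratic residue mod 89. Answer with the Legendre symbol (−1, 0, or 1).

-1

First reduce: -7 ≡ 82 (mod 89).
Pull out 2: since 89 ≡ 1 (mod 8), (2/89) = +1.
Reciprocity: 41 ≡ 1 and 89 ≡ 1 (mod 4), so (41/89) = +(89/41).
Reduce top mod 41: now compute (7/41).
Reciprocity: 7 ≡ 3 and 41 ≡ 1 (mod 4), so (7/41) = +(41/7).
Reduce top mod 7: now compute (6/7).
Pull out 2: since 7 ≡ 7 (mod 8), (2/7) = +1.
Reciprocity: 3 ≡ 3 and 7 ≡ 3 (mod 4), so (3/7) = −(7/3).
Reduce top mod 3: now compute (1/3).
Reached (1/3) = 1. Collecting the sign flips along the way, the symbol is -1.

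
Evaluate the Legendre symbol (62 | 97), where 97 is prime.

Euler's criterion: (62/97) ≡ 62^48 (mod 97).
62^2 ≡ 61 (mod 97)
62^4 ≡ 35 (mod 97)
62^8 ≡ 61 (mod 97)
62^16 ≡ 35 (mod 97)
62^32 ≡ 61 (mod 97)
62^48 = 62^(32+16) ≡ 1 (mod 97).
Result is 1, so (62/97) = 1.

1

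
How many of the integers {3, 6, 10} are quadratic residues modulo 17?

(3/17) = -1 → non-residue.
(6/17) = -1 → non-residue.
(10/17) = -1 → non-residue.
Total quadratic residues among the 3: 0.

0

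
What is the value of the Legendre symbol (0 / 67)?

Top reduces to 0: gcd > 1, so the symbol is 0.

0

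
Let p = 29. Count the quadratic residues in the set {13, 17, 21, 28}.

2

(13/29) = +1 → QR.
(17/29) = -1 → non-residue.
(21/29) = -1 → non-residue.
(28/29) = +1 → QR.
Total quadratic residues among the 4: 2.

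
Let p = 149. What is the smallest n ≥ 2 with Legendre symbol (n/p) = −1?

2

(2/149) = −1, so 2 is the smallest positive non-residue mod 149.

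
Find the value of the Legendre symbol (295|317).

Reciprocity: 295 ≡ 3 and 317 ≡ 1 (mod 4), so (295/317) = +(317/295).
Reduce top mod 295: now compute (22/295).
Pull out 2: since 295 ≡ 7 (mod 8), (2/295) = +1.
Reciprocity: 11 ≡ 3 and 295 ≡ 3 (mod 4), so (11/295) = −(295/11).
Reduce top mod 11: now compute (9/11).
Reciprocity: 9 ≡ 1 and 11 ≡ 3 (mod 4), so (9/11) = +(11/9).
Reduce top mod 9: now compute (2/9).
Pull out 2: since 9 ≡ 1 (mod 8), (2/9) = +1.
Reached (1/9) = 1. Collecting the sign flips along the way, the symbol is -1.

-1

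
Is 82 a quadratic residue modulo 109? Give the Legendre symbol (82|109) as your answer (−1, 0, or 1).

1

Pull out 2: since 109 ≡ 5 (mod 8), (2/109) = -1.
Reciprocity: 41 ≡ 1 and 109 ≡ 1 (mod 4), so (41/109) = +(109/41).
Reduce top mod 41: now compute (27/41).
Reciprocity: 27 ≡ 3 and 41 ≡ 1 (mod 4), so (27/41) = +(41/27).
Reduce top mod 27: now compute (14/27).
Pull out 2: since 27 ≡ 3 (mod 8), (2/27) = -1.
Reciprocity: 7 ≡ 3 and 27 ≡ 3 (mod 4), so (7/27) = −(27/7).
Reduce top mod 7: now compute (6/7).
Pull out 2: since 7 ≡ 7 (mod 8), (2/7) = +1.
Reciprocity: 3 ≡ 3 and 7 ≡ 3 (mod 4), so (3/7) = −(7/3).
Reduce top mod 3: now compute (1/3).
Reached (1/3) = 1. Collecting the sign flips along the way, the symbol is +1.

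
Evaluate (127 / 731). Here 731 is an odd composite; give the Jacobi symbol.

1

Reciprocity: 127 ≡ 3 and 731 ≡ 3 (mod 4), so (127/731) = −(731/127).
Reduce top mod 127: now compute (96/127).
Pull out 2^5: since 127 ≡ 7 (mod 8), (2/127) = +1, so (2/127)^5 = +1.
Reciprocity: 3 ≡ 3 and 127 ≡ 3 (mod 4), so (3/127) = −(127/3).
Reduce top mod 3: now compute (1/3).
Reached (1/3) = 1. Collecting the sign flips along the way, the symbol is +1.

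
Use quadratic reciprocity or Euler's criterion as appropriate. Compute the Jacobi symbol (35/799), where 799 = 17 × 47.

-1

Reciprocity: 35 ≡ 3 and 799 ≡ 3 (mod 4), so (35/799) = −(799/35).
Reduce top mod 35: now compute (29/35).
Reciprocity: 29 ≡ 1 and 35 ≡ 3 (mod 4), so (29/35) = +(35/29).
Reduce top mod 29: now compute (6/29).
Pull out 2: since 29 ≡ 5 (mod 8), (2/29) = -1.
Reciprocity: 3 ≡ 3 and 29 ≡ 1 (mod 4), so (3/29) = +(29/3).
Reduce top mod 3: now compute (2/3).
Pull out 2: since 3 ≡ 3 (mod 8), (2/3) = -1.
Reached (1/3) = 1. Collecting the sign flips along the way, the symbol is -1.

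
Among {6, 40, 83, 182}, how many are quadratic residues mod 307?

(6/307) = +1 → QR.
(40/307) = +1 → QR.
(83/307) = +1 → QR.
(182/307) = +1 → QR.
Total quadratic residues among the 4: 4.

4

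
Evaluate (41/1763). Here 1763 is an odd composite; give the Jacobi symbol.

0

Reciprocity: 41 ≡ 1 and 1763 ≡ 3 (mod 4), so (41/1763) = +(1763/41).
Reduce top mod 41: now compute (0/41).
Top reduces to 0: gcd > 1, so the symbol is 0.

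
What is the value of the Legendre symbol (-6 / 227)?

Euler's criterion: (-6/227) ≡ 221^113 (mod 227).
221^2 ≡ 36 (mod 227)
221^4 ≡ 161 (mod 227)
221^8 ≡ 43 (mod 227)
221^16 ≡ 33 (mod 227)
221^32 ≡ 181 (mod 227)
221^64 ≡ 73 (mod 227)
221^113 = 221^(64+32+16+1) ≡ 1 (mod 227).
Result is 1, so (-6/227) = 1.

1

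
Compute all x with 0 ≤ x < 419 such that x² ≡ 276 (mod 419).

81, 338

Since 419 ≡ 3 (mod 4), a square root of 276 is 276^((419+1)/4) = 276^105 mod 419.
Repeated squaring: 276^2≡337, 276^4≡20, 276^8≡400, 276^16≡361, 276^32≡12, 276^64≡144 (mod 419).
276^105 = 276^(64+32+8+1) ≡ 81 (mod 419).
Check: 81² = 6561 ≡ 276 (mod 419). The two roots are 81 and 338.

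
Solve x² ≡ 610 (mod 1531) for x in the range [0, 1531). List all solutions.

181, 1350

Since 1531 ≡ 3 (mod 4), a square root of 610 is 610^((1531+1)/4) = 610^383 mod 1531.
Repeated squaring: 610^2≡67, 610^4≡1427, 610^8≡99, 610^16≡615, 610^32≡68, 610^64≡31, 610^128≡961, 610^256≡328 (mod 1531).
610^383 = 610^(256+64+32+16+8+4+2+1) ≡ 1350 (mod 1531).
Check: 1350² = 1822500 ≡ 610 (mod 1531). The two roots are 181 and 1350.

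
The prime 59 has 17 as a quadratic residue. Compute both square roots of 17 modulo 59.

Since 59 ≡ 3 (mod 4), a square root of 17 is 17^((59+1)/4) = 17^15 mod 59.
Repeated squaring: 17^2≡53, 17^4≡36, 17^8≡57 (mod 59).
17^15 = 17^(8+4+2+1) ≡ 28 (mod 59).
Check: 28² = 784 ≡ 17 (mod 59). The two roots are 28 and 31.

28, 31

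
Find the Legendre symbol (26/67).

Pull out 2: since 67 ≡ 3 (mod 8), (2/67) = -1.
Reciprocity: 13 ≡ 1 and 67 ≡ 3 (mod 4), so (13/67) = +(67/13).
Reduce top mod 13: now compute (2/13).
Pull out 2: since 13 ≡ 5 (mod 8), (2/13) = -1.
Reached (1/13) = 1. Collecting the sign flips along the way, the symbol is +1.

1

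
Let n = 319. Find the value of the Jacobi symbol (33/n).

0

Reciprocity: 33 ≡ 1 and 319 ≡ 3 (mod 4), so (33/319) = +(319/33).
Reduce top mod 33: now compute (22/33).
Pull out 2: since 33 ≡ 1 (mod 8), (2/33) = +1.
Reciprocity: 11 ≡ 3 and 33 ≡ 1 (mod 4), so (11/33) = +(33/11).
Reduce top mod 11: now compute (0/11).
Top reduces to 0: gcd > 1, so the symbol is 0.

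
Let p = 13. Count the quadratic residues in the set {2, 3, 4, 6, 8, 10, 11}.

3

(2/13) = -1 → non-residue.
(3/13) = +1 → QR.
(4/13) = +1 → QR.
(6/13) = -1 → non-residue.
(8/13) = -1 → non-residue.
(10/13) = +1 → QR.
(11/13) = -1 → non-residue.
Total quadratic residues among the 7: 3.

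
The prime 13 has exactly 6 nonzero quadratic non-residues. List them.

Square k = 1,…,6 (k and 13−k give the same square):
1²=1, 2²=4, 3²=9, 4²≡3, 5²≡12, 6²≡10 (mod 13).
The residues are {1, 3, 4, 9, 10, 12}; the non-residues are the remaining 6 nonzero classes.

2, 5, 6, 7, 8, 11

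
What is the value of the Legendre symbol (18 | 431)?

1

Pull out 2: since 431 ≡ 7 (mod 8), (2/431) = +1.
Reciprocity: 9 ≡ 1 and 431 ≡ 3 (mod 4), so (9/431) = +(431/9).
Reduce top mod 9: now compute (8/9).
Pull out 2^3: since 9 ≡ 1 (mod 8), (2/9) = +1, so (2/9)^3 = +1.
Reached (1/9) = 1. Collecting the sign flips along the way, the symbol is +1.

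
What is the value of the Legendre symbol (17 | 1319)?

Reciprocity: 17 ≡ 1 and 1319 ≡ 3 (mod 4), so (17/1319) = +(1319/17).
Reduce top mod 17: now compute (10/17).
Pull out 2: since 17 ≡ 1 (mod 8), (2/17) = +1.
Reciprocity: 5 ≡ 1 and 17 ≡ 1 (mod 4), so (5/17) = +(17/5).
Reduce top mod 5: now compute (2/5).
Pull out 2: since 5 ≡ 5 (mod 8), (2/5) = -1.
Reached (1/5) = 1. Collecting the sign flips along the way, the symbol is -1.

-1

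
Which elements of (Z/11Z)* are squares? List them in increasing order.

Square k = 1,…,5 (k and 11−k give the same square):
1²=1, 2²=4, 3²=9, 4²≡5, 5²≡3 (mod 11).
So the quadratic residues mod 11 are {1, 3, 4, 5, 9}.

1 3 4 5 9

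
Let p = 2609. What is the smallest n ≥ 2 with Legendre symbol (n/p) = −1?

3

(2/2609) = +1, so 2 is a residue.
(3/2609) = −1, so 3 is the smallest positive non-residue mod 2609.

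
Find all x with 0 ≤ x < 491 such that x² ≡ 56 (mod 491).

Since 491 ≡ 3 (mod 4), a square root of 56 is 56^((491+1)/4) = 56^123 mod 491.
Repeated squaring: 56^2≡190, 56^4≡257, 56^8≡255, 56^16≡213, 56^32≡197, 56^64≡20 (mod 491).
56^123 = 56^(64+32+16+8+2+1) ≡ 208 (mod 491).
Check: 208² = 43264 ≡ 56 (mod 491). The two roots are 208 and 283.

208, 283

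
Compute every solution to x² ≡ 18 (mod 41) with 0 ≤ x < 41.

41 ≡ 1 (mod 4), so we find a root by search.
Trying successive values, 10² = 100 ≡ 18 (mod 41). The other root is 41 − 10 = 31.

10, 31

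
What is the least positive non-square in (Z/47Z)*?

(2/47) = +1, so 2 is a residue.
(3/47) = +1, so 3 is a residue.
(4/47) = +1, so 4 is a residue.
(5/47) = −1, so 5 is the smallest positive non-residue mod 47.

5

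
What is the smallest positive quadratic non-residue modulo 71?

7

(2/71) = +1, so 2 is a residue.
(3/71) = +1, so 3 is a residue.
(4/71) = +1, so 4 is a residue.
(5/71) = +1, so 5 is a residue.
(6/71) = +1, so 6 is a residue.
(7/71) = −1, so 7 is the smallest positive non-residue mod 71.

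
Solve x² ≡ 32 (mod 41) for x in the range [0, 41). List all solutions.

14, 27

41 ≡ 1 (mod 4), so we find a root by search.
Trying successive values, 14² = 196 ≡ 32 (mod 41). The other root is 41 − 14 = 27.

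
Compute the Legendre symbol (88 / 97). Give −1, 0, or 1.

1

Pull out 2^3: since 97 ≡ 1 (mod 8), (2/97) = +1, so (2/97)^3 = +1.
Reciprocity: 11 ≡ 3 and 97 ≡ 1 (mod 4), so (11/97) = +(97/11).
Reduce top mod 11: now compute (9/11).
Reciprocity: 9 ≡ 1 and 11 ≡ 3 (mod 4), so (9/11) = +(11/9).
Reduce top mod 9: now compute (2/9).
Pull out 2: since 9 ≡ 1 (mod 8), (2/9) = +1.
Reached (1/9) = 1. Collecting the sign flips along the way, the symbol is +1.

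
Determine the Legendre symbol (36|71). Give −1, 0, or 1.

1

Pull out 2^2: since 71 ≡ 7 (mod 8), (2/71) = +1, so (2/71)^2 = +1.
Reciprocity: 9 ≡ 1 and 71 ≡ 3 (mod 4), so (9/71) = +(71/9).
Reduce top mod 9: now compute (8/9).
Pull out 2^3: since 9 ≡ 1 (mod 8), (2/9) = +1, so (2/9)^3 = +1.
Reached (1/9) = 1. Collecting the sign flips along the way, the symbol is +1.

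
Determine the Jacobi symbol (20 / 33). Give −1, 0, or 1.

Pull out 2^2: since 33 ≡ 1 (mod 8), (2/33) = +1, so (2/33)^2 = +1.
Reciprocity: 5 ≡ 1 and 33 ≡ 1 (mod 4), so (5/33) = +(33/5).
Reduce top mod 5: now compute (3/5).
Reciprocity: 3 ≡ 3 and 5 ≡ 1 (mod 4), so (3/5) = +(5/3).
Reduce top mod 3: now compute (2/3).
Pull out 2: since 3 ≡ 3 (mod 8), (2/3) = -1.
Reached (1/3) = 1. Collecting the sign flips along the way, the symbol is -1.

-1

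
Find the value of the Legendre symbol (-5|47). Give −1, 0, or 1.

First reduce: -5 ≡ 42 (mod 47).
Pull out 2: since 47 ≡ 7 (mod 8), (2/47) = +1.
Reciprocity: 21 ≡ 1 and 47 ≡ 3 (mod 4), so (21/47) = +(47/21).
Reduce top mod 21: now compute (5/21).
Reciprocity: 5 ≡ 1 and 21 ≡ 1 (mod 4), so (5/21) = +(21/5).
Reduce top mod 5: now compute (1/5).
Reached (1/5) = 1. Collecting the sign flips along the way, the symbol is +1.

1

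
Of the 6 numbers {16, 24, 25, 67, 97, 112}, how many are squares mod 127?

2

(16/127) = +1 → QR.
(24/127) = -1 → non-residue.
(25/127) = +1 → QR.
(67/127) = -1 → non-residue.
(97/127) = -1 → non-residue.
(112/127) = -1 → non-residue.
Total quadratic residues among the 6: 2.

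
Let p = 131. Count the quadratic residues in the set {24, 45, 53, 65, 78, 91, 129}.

5

(24/131) = -1 → non-residue.
(45/131) = +1 → QR.
(53/131) = +1 → QR.
(65/131) = +1 → QR.
(78/131) = -1 → non-residue.
(91/131) = +1 → QR.
(129/131) = +1 → QR.
Total quadratic residues among the 7: 5.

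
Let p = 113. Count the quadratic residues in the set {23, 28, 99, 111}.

3

(23/113) = -1 → non-residue.
(28/113) = +1 → QR.
(99/113) = +1 → QR.
(111/113) = +1 → QR.
Total quadratic residues among the 4: 3.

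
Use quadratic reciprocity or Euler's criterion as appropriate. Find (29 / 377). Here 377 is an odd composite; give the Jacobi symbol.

0

Reciprocity: 29 ≡ 1 and 377 ≡ 1 (mod 4), so (29/377) = +(377/29).
Reduce top mod 29: now compute (0/29).
Top reduces to 0: gcd > 1, so the symbol is 0.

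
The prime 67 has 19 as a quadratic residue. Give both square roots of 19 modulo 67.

32, 35

Since 67 ≡ 3 (mod 4), a square root of 19 is 19^((67+1)/4) = 19^17 mod 67.
Repeated squaring: 19^2≡26, 19^4≡6, 19^8≡36, 19^16≡23 (mod 67).
19^17 = 19^(16+1) ≡ 35 (mod 67).
Check: 35² = 1225 ≡ 19 (mod 67). The two roots are 32 and 35.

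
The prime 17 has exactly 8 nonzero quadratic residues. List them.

1 2 4 8 9 13 15 16

Square k = 1,…,8 (k and 17−k give the same square):
1²=1, 2²=4, 3²=9, 4²=16, 5²≡8, 6²≡2, 7²≡15, 8²≡13 (mod 17).
So the quadratic residues mod 17 are {1, 2, 4, 8, 9, 13, 15, 16}.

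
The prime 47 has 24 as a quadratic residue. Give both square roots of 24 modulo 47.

Since 47 ≡ 3 (mod 4), a square root of 24 is 24^((47+1)/4) = 24^12 mod 47.
Repeated squaring: 24^2≡12, 24^4≡3, 24^8≡9 (mod 47).
24^12 = 24^(8+4) ≡ 27 (mod 47).
Check: 27² = 729 ≡ 24 (mod 47). The two roots are 20 and 27.

20, 27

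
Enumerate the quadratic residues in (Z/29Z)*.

1, 4, 5, 6, 7, 9, 13, 16, 20, 22, 23, 24, 25, 28

Square k = 1,…,14 (k and 29−k give the same square):
1²=1, 2²=4, 3²=9, 4²=16, 5²=25, 6²≡7, 7²≡20, 8²≡6, 9²≡23, 10²≡13, 11²≡5, 12²≡28, 13²≡24, 14²≡22 (mod 29).
So the quadratic residues mod 29 are {1, 4, 5, 6, 7, 9, 13, 16, 20, 22, 23, 24, 25, 28}.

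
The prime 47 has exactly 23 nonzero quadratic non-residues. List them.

Square k = 1,…,23 (k and 47−k give the same square):
1²=1, 2²=4, 3²=9, 4²=16, 5²=25, 6²=36, 7²≡2, 8²≡17, 9²≡34, 10²≡6, 11²≡27, 12²≡3, 13²≡28, 14²≡8, 15²≡37, 16²≡21, 17²≡7, 18²≡42, 19²≡32, 20²≡24, 21²≡18, 22²≡14, 23²≡12 (mod 47).
The residues are {1, 2, 3, 4, 6, 7, 8, 9, 12, 14, 16, 17, 18, 21, 24, 25, 27, 28, 32, 34, 36, 37, 42}; the non-residues are the remaining 23 nonzero classes.

5,10,11,13,15,19,20,22,23,26,29,30,31,33,35,38,39,40,41,43,44,45,46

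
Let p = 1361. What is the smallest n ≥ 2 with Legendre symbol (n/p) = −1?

(2/1361) = +1, so 2 is a residue.
(3/1361) = −1, so 3 is the smallest positive non-residue mod 1361.

3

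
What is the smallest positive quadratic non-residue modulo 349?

2

(2/349) = −1, so 2 is the smallest positive non-residue mod 349.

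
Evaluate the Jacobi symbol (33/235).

1

Reciprocity: 33 ≡ 1 and 235 ≡ 3 (mod 4), so (33/235) = +(235/33).
Reduce top mod 33: now compute (4/33).
Pull out 2^2: since 33 ≡ 1 (mod 8), (2/33) = +1, so (2/33)^2 = +1.
Reached (1/33) = 1. Collecting the sign flips along the way, the symbol is +1.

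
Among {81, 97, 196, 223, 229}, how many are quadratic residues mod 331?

3

(81/331) = +1 → QR.
(97/331) = -1 → non-residue.
(196/331) = +1 → QR.
(223/331) = +1 → QR.
(229/331) = -1 → non-residue.
Total quadratic residues among the 5: 3.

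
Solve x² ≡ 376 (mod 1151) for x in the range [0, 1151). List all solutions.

507, 644

Since 1151 ≡ 3 (mod 4), a square root of 376 is 376^((1151+1)/4) = 376^288 mod 1151.
Repeated squaring: 376^2≡954, 376^4≡826, 376^8≡884, 376^16≡1078, 376^32≡725, 376^64≡769, 376^128≡898, 376^256≡704 (mod 1151).
376^288 = 376^(256+32) ≡ 507 (mod 1151).
Check: 507² = 257049 ≡ 376 (mod 1151). The two roots are 507 and 644.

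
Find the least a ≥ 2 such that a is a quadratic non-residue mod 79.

(2/79) = +1, so 2 is a residue.
(3/79) = −1, so 3 is the smallest positive non-residue mod 79.

3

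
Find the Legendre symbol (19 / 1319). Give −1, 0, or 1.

Reciprocity: 19 ≡ 3 and 1319 ≡ 3 (mod 4), so (19/1319) = −(1319/19).
Reduce top mod 19: now compute (8/19).
Pull out 2^3: since 19 ≡ 3 (mod 8), (2/19) = -1, so (2/19)^3 = -1.
Reached (1/19) = 1. Collecting the sign flips along the way, the symbol is +1.

1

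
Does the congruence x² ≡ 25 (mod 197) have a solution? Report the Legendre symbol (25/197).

1

Reciprocity: 25 ≡ 1 and 197 ≡ 1 (mod 4), so (25/197) = +(197/25).
Reduce top mod 25: now compute (22/25).
Pull out 2: since 25 ≡ 1 (mod 8), (2/25) = +1.
Reciprocity: 11 ≡ 3 and 25 ≡ 1 (mod 4), so (11/25) = +(25/11).
Reduce top mod 11: now compute (3/11).
Reciprocity: 3 ≡ 3 and 11 ≡ 3 (mod 4), so (3/11) = −(11/3).
Reduce top mod 3: now compute (2/3).
Pull out 2: since 3 ≡ 3 (mod 8), (2/3) = -1.
Reached (1/3) = 1. Collecting the sign flips along the way, the symbol is +1.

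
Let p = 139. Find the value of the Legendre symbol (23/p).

Euler's criterion: (23/139) ≡ 23^69 (mod 139).
23^2 ≡ 112 (mod 139)
23^4 ≡ 34 (mod 139)
23^8 ≡ 44 (mod 139)
23^16 ≡ 129 (mod 139)
23^32 ≡ 100 (mod 139)
23^64 ≡ 131 (mod 139)
23^69 = 23^(64+4+1) ≡ 138 (mod 139).
Result is 138 ≡ −1, so (23/139) = −1.

-1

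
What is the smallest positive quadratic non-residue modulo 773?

(2/773) = −1, so 2 is the smallest positive non-residue mod 773.

2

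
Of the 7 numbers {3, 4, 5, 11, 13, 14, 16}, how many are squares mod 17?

(3/17) = -1 → non-residue.
(4/17) = +1 → QR.
(5/17) = -1 → non-residue.
(11/17) = -1 → non-residue.
(13/17) = +1 → QR.
(14/17) = -1 → non-residue.
(16/17) = +1 → QR.
Total quadratic residues among the 7: 3.

3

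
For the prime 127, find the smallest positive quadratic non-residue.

3

(2/127) = +1, so 2 is a residue.
(3/127) = −1, so 3 is the smallest positive non-residue mod 127.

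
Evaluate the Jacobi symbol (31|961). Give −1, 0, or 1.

Reciprocity: 31 ≡ 3 and 961 ≡ 1 (mod 4), so (31/961) = +(961/31).
Reduce top mod 31: now compute (0/31).
Top reduces to 0: gcd > 1, so the symbol is 0.

0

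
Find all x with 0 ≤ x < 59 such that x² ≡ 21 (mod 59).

Since 59 ≡ 3 (mod 4), a square root of 21 is 21^((59+1)/4) = 21^15 mod 59.
Repeated squaring: 21^2≡28, 21^4≡17, 21^8≡53 (mod 59).
21^15 = 21^(8+4+2+1) ≡ 27 (mod 59).
Check: 27² = 729 ≡ 21 (mod 59). The two roots are 27 and 32.

27, 32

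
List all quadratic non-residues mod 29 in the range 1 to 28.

Square k = 1,…,14 (k and 29−k give the same square):
1²=1, 2²=4, 3²=9, 4²=16, 5²=25, 6²≡7, 7²≡20, 8²≡6, 9²≡23, 10²≡13, 11²≡5, 12²≡28, 13²≡24, 14²≡22 (mod 29).
The residues are {1, 4, 5, 6, 7, 9, 13, 16, 20, 22, 23, 24, 25, 28}; the non-residues are the remaining 14 nonzero classes.

2 3 8 10 11 12 14 15 17 18 19 21 26 27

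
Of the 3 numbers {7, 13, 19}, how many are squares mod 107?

2

(7/107) = -1 → non-residue.
(13/107) = +1 → QR.
(19/107) = +1 → QR.
Total quadratic residues among the 3: 2.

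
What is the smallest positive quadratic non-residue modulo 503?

5

(2/503) = +1, so 2 is a residue.
(3/503) = +1, so 3 is a residue.
(4/503) = +1, so 4 is a residue.
(5/503) = −1, so 5 is the smallest positive non-residue mod 503.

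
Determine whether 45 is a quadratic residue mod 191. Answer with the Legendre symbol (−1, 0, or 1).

Euler's criterion: (45/191) ≡ 45^95 (mod 191).
45^2 ≡ 115 (mod 191)
45^4 ≡ 46 (mod 191)
45^8 ≡ 15 (mod 191)
45^16 ≡ 34 (mod 191)
45^32 ≡ 10 (mod 191)
45^64 ≡ 100 (mod 191)
45^95 = 45^(64+16+8+4+2+1) ≡ 1 (mod 191).
Result is 1, so (45/191) = 1.

1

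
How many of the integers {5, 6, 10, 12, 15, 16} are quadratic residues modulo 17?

2

(5/17) = -1 → non-residue.
(6/17) = -1 → non-residue.
(10/17) = -1 → non-residue.
(12/17) = -1 → non-residue.
(15/17) = +1 → QR.
(16/17) = +1 → QR.
Total quadratic residues among the 6: 2.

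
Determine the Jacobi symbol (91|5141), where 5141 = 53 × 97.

1

Reciprocity: 91 ≡ 3 and 5141 ≡ 1 (mod 4), so (91/5141) = +(5141/91).
Reduce top mod 91: now compute (45/91).
Reciprocity: 45 ≡ 1 and 91 ≡ 3 (mod 4), so (45/91) = +(91/45).
Reduce top mod 45: now compute (1/45).
Reached (1/45) = 1. Collecting the sign flips along the way, the symbol is +1.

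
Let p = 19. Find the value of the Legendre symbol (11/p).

1

Reciprocity: 11 ≡ 3 and 19 ≡ 3 (mod 4), so (11/19) = −(19/11).
Reduce top mod 11: now compute (8/11).
Pull out 2^3: since 11 ≡ 3 (mod 8), (2/11) = -1, so (2/11)^3 = -1.
Reached (1/11) = 1. Collecting the sign flips along the way, the symbol is +1.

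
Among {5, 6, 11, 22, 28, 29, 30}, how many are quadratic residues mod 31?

(5/31) = +1 → QR.
(6/31) = -1 → non-residue.
(11/31) = -1 → non-residue.
(22/31) = -1 → non-residue.
(28/31) = +1 → QR.
(29/31) = -1 → non-residue.
(30/31) = -1 → non-residue.
Total quadratic residues among the 7: 2.

2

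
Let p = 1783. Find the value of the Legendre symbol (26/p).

Pull out 2: since 1783 ≡ 7 (mod 8), (2/1783) = +1.
Reciprocity: 13 ≡ 1 and 1783 ≡ 3 (mod 4), so (13/1783) = +(1783/13).
Reduce top mod 13: now compute (2/13).
Pull out 2: since 13 ≡ 5 (mod 8), (2/13) = -1.
Reached (1/13) = 1. Collecting the sign flips along the way, the symbol is -1.

-1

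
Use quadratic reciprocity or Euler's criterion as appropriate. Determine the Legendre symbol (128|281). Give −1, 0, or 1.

Euler's criterion: (128/281) ≡ 128^140 (mod 281).
128^2 ≡ 86 (mod 281)
128^4 ≡ 90 (mod 281)
128^8 ≡ 232 (mod 281)
128^16 ≡ 153 (mod 281)
128^32 ≡ 86 (mod 281)
128^64 ≡ 90 (mod 281)
128^128 ≡ 232 (mod 281)
128^140 = 128^(128+8+4) ≡ 1 (mod 281).
Result is 1, so (128/281) = 1.

1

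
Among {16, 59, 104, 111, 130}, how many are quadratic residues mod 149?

(16/149) = +1 → QR.
(59/149) = -1 → non-residue.
(104/149) = +1 → QR.
(111/149) = -1 → non-residue.
(130/149) = +1 → QR.
Total quadratic residues among the 5: 3.

3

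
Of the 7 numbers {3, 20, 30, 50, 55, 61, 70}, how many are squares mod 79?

(3/79) = -1 → non-residue.
(20/79) = +1 → QR.
(30/79) = -1 → non-residue.
(50/79) = +1 → QR.
(55/79) = +1 → QR.
(61/79) = -1 → non-residue.
(70/79) = -1 → non-residue.
Total quadratic residues among the 7: 3.

3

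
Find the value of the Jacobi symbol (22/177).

Pull out 2: since 177 ≡ 1 (mod 8), (2/177) = +1.
Reciprocity: 11 ≡ 3 and 177 ≡ 1 (mod 4), so (11/177) = +(177/11).
Reduce top mod 11: now compute (1/11).
Reached (1/11) = 1. Collecting the sign flips along the way, the symbol is +1.

1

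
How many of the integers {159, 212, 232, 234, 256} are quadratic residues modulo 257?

(159/257) = +1 → QR.
(212/257) = -1 → non-residue.
(232/257) = +1 → QR.
(234/257) = +1 → QR.
(256/257) = +1 → QR.
Total quadratic residues among the 5: 4.

4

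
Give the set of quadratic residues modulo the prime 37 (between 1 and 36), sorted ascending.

Square k = 1,…,18 (k and 37−k give the same square):
1²=1, 2²=4, 3²=9, 4²=16, 5²=25, 6²=36, 7²≡12, 8²≡27, 9²≡7, 10²≡26, 11²≡10, 12²≡33, 13²≡21, 14²≡11, 15²≡3, 16²≡34, 17²≡30, 18²≡28 (mod 37).
So the quadratic residues mod 37 are {1, 3, 4, 7, 9, 10, 11, 12, 16, 21, 25, 26, 27, 28, 30, 33, 34, 36}.

1, 3, 4, 7, 9, 10, 11, 12, 16, 21, 25, 26, 27, 28, 30, 33, 34, 36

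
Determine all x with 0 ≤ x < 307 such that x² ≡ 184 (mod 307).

106, 201

Since 307 ≡ 3 (mod 4), a square root of 184 is 184^((307+1)/4) = 184^77 mod 307.
Repeated squaring: 184^2≡86, 184^4≡28, 184^8≡170, 184^16≡42, 184^32≡229, 184^64≡251 (mod 307).
184^77 = 184^(64+8+4+1) ≡ 201 (mod 307).
Check: 201² = 40401 ≡ 184 (mod 307). The two roots are 106 and 201.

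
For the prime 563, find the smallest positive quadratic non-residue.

2

(2/563) = −1, so 2 is the smallest positive non-residue mod 563.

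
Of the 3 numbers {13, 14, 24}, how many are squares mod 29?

(13/29) = +1 → QR.
(14/29) = -1 → non-residue.
(24/29) = +1 → QR.
Total quadratic residues among the 3: 2.

2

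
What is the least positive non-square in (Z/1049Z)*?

(2/1049) = +1, so 2 is a residue.
(3/1049) = −1, so 3 is the smallest positive non-residue mod 1049.

3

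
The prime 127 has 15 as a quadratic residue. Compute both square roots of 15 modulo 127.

Since 127 ≡ 3 (mod 4), a square root of 15 is 15^((127+1)/4) = 15^32 mod 127.
Repeated squaring: 15^2≡98, 15^4≡79, 15^8≡18, 15^16≡70, 15^32≡74 (mod 127).
15^32 = 15^(32) ≡ 74 (mod 127).
Check: 74² = 5476 ≡ 15 (mod 127). The two roots are 53 and 74.

53, 74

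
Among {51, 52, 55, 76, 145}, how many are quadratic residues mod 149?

2

(51/149) = -1 → non-residue.
(52/149) = -1 → non-residue.
(55/149) = -1 → non-residue.
(76/149) = +1 → QR.
(145/149) = +1 → QR.
Total quadratic residues among the 5: 2.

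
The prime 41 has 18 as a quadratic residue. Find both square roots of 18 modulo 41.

41 ≡ 1 (mod 4), so we find a root by search.
Trying successive values, 10² = 100 ≡ 18 (mod 41). The other root is 41 − 10 = 31.

10, 31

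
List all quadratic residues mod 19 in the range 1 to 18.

1, 4, 5, 6, 7, 9, 11, 16, 17

Square k = 1,…,9 (k and 19−k give the same square):
1²=1, 2²=4, 3²=9, 4²=16, 5²≡6, 6²≡17, 7²≡11, 8²≡7, 9²≡5 (mod 19).
So the quadratic residues mod 19 are {1, 4, 5, 6, 7, 9, 11, 16, 17}.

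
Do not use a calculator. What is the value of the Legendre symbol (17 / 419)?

-1

Reciprocity: 17 ≡ 1 and 419 ≡ 3 (mod 4), so (17/419) = +(419/17).
Reduce top mod 17: now compute (11/17).
Reciprocity: 11 ≡ 3 and 17 ≡ 1 (mod 4), so (11/17) = +(17/11).
Reduce top mod 11: now compute (6/11).
Pull out 2: since 11 ≡ 3 (mod 8), (2/11) = -1.
Reciprocity: 3 ≡ 3 and 11 ≡ 3 (mod 4), so (3/11) = −(11/3).
Reduce top mod 3: now compute (2/3).
Pull out 2: since 3 ≡ 3 (mod 8), (2/3) = -1.
Reached (1/3) = 1. Collecting the sign flips along the way, the symbol is -1.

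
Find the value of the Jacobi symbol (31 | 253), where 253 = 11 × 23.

Reciprocity: 31 ≡ 3 and 253 ≡ 1 (mod 4), so (31/253) = +(253/31).
Reduce top mod 31: now compute (5/31).
Reciprocity: 5 ≡ 1 and 31 ≡ 3 (mod 4), so (5/31) = +(31/5).
Reduce top mod 5: now compute (1/5).
Reached (1/5) = 1. Collecting the sign flips along the way, the symbol is +1.

1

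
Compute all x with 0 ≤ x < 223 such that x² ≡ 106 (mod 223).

Since 223 ≡ 3 (mod 4), a square root of 106 is 106^((223+1)/4) = 106^56 mod 223.
Repeated squaring: 106^2≡86, 106^4≡37, 106^8≡31, 106^16≡69, 106^32≡78 (mod 223).
106^56 = 106^(32+16+8) ≡ 38 (mod 223).
Check: 38² = 1444 ≡ 106 (mod 223). The two roots are 38 and 185.

38, 185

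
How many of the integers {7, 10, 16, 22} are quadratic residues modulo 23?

(7/23) = -1 → non-residue.
(10/23) = -1 → non-residue.
(16/23) = +1 → QR.
(22/23) = -1 → non-residue.
Total quadratic residues among the 4: 1.

1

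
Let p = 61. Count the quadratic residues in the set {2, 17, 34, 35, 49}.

2

(2/61) = -1 → non-residue.
(17/61) = -1 → non-residue.
(34/61) = +1 → QR.
(35/61) = -1 → non-residue.
(49/61) = +1 → QR.
Total quadratic residues among the 5: 2.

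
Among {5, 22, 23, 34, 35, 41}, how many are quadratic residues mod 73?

3

(5/73) = -1 → non-residue.
(22/73) = -1 → non-residue.
(23/73) = +1 → QR.
(34/73) = -1 → non-residue.
(35/73) = +1 → QR.
(41/73) = +1 → QR.
Total quadratic residues among the 6: 3.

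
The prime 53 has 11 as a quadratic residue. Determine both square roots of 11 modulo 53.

53 ≡ 1 (mod 4), so we find a root by search.
Trying successive values, 8² = 64 ≡ 11 (mod 53). The other root is 53 − 8 = 45.

8, 45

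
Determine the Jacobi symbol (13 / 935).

1

Reciprocity: 13 ≡ 1 and 935 ≡ 3 (mod 4), so (13/935) = +(935/13).
Reduce top mod 13: now compute (12/13).
Pull out 2^2: since 13 ≡ 5 (mod 8), (2/13) = -1, so (2/13)^2 = +1.
Reciprocity: 3 ≡ 3 and 13 ≡ 1 (mod 4), so (3/13) = +(13/3).
Reduce top mod 3: now compute (1/3).
Reached (1/3) = 1. Collecting the sign flips along the way, the symbol is +1.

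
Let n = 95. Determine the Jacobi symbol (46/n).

-1

Pull out 2: since 95 ≡ 7 (mod 8), (2/95) = +1.
Reciprocity: 23 ≡ 3 and 95 ≡ 3 (mod 4), so (23/95) = −(95/23).
Reduce top mod 23: now compute (3/23).
Reciprocity: 3 ≡ 3 and 23 ≡ 3 (mod 4), so (3/23) = −(23/3).
Reduce top mod 3: now compute (2/3).
Pull out 2: since 3 ≡ 3 (mod 8), (2/3) = -1.
Reached (1/3) = 1. Collecting the sign flips along the way, the symbol is -1.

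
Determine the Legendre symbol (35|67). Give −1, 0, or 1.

1

Euler's criterion: (35/67) ≡ 35^33 (mod 67).
35^2 ≡ 19 (mod 67)
35^4 ≡ 26 (mod 67)
35^8 ≡ 6 (mod 67)
35^16 ≡ 36 (mod 67)
35^32 ≡ 23 (mod 67)
35^33 = 35^(32+1) ≡ 1 (mod 67).
Result is 1, so (35/67) = 1.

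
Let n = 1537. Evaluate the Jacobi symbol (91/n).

1

Reciprocity: 91 ≡ 3 and 1537 ≡ 1 (mod 4), so (91/1537) = +(1537/91).
Reduce top mod 91: now compute (81/91).
Reciprocity: 81 ≡ 1 and 91 ≡ 3 (mod 4), so (81/91) = +(91/81).
Reduce top mod 81: now compute (10/81).
Pull out 2: since 81 ≡ 1 (mod 8), (2/81) = +1.
Reciprocity: 5 ≡ 1 and 81 ≡ 1 (mod 4), so (5/81) = +(81/5).
Reduce top mod 5: now compute (1/5).
Reached (1/5) = 1. Collecting the sign flips along the way, the symbol is +1.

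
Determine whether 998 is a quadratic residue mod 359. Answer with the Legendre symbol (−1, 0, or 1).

-1

Euler's criterion: (998/359) ≡ 280^179 (mod 359).
280^2 ≡ 138 (mod 359)
280^4 ≡ 17 (mod 359)
280^8 ≡ 289 (mod 359)
280^16 ≡ 233 (mod 359)
280^32 ≡ 80 (mod 359)
280^64 ≡ 297 (mod 359)
280^128 ≡ 254 (mod 359)
280^179 = 280^(128+32+16+2+1) ≡ 358 (mod 359).
Result is 358 ≡ −1, so (998/359) = −1.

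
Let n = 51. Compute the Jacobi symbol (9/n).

Reciprocity: 9 ≡ 1 and 51 ≡ 3 (mod 4), so (9/51) = +(51/9).
Reduce top mod 9: now compute (6/9).
Pull out 2: since 9 ≡ 1 (mod 8), (2/9) = +1.
Reciprocity: 3 ≡ 3 and 9 ≡ 1 (mod 4), so (3/9) = +(9/3).
Reduce top mod 3: now compute (0/3).
Top reduces to 0: gcd > 1, so the symbol is 0.

0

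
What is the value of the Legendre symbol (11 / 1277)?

Reciprocity: 11 ≡ 3 and 1277 ≡ 1 (mod 4), so (11/1277) = +(1277/11).
Reduce top mod 11: now compute (1/11).
Reached (1/11) = 1. Collecting the sign flips along the way, the symbol is +1.

1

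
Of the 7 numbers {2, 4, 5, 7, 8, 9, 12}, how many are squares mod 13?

(2/13) = -1 → non-residue.
(4/13) = +1 → QR.
(5/13) = -1 → non-residue.
(7/13) = -1 → non-residue.
(8/13) = -1 → non-residue.
(9/13) = +1 → QR.
(12/13) = +1 → QR.
Total quadratic residues among the 7: 3.

3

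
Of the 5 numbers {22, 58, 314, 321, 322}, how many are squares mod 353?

(22/353) = +1 → QR.
(58/353) = +1 → QR.
(314/353) = +1 → QR.
(321/353) = +1 → QR.
(322/353) = -1 → non-residue.
Total quadratic residues among the 5: 4.

4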